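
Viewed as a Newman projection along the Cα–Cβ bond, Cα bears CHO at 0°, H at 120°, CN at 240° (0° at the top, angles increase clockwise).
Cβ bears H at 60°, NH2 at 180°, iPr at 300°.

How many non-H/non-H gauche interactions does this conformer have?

3

Non-H gauche pairs: CHO(0°)/iPr(300°); CN(240°)/NH2(180°); CN(240°)/iPr(300°) — 3 interactions.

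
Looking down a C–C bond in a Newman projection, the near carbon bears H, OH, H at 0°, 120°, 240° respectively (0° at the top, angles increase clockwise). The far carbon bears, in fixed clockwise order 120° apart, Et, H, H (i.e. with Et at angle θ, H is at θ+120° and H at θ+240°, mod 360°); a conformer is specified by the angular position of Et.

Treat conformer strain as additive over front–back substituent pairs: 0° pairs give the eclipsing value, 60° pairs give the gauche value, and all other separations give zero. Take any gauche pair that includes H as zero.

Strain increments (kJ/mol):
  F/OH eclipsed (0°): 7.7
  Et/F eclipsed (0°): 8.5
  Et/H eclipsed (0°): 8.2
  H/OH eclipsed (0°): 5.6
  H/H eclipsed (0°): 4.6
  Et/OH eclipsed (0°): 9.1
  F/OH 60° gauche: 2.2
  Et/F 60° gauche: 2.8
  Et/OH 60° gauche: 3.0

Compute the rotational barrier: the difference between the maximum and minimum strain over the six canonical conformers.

18.4 kJ/mol

Et at 0° is eclipsed. H at 0° is eclipsed with Et at 0° (8.2); OH at 120° is eclipsed with H at 120° (5.6); H at 240° is eclipsed with H at 240° (4.6). Total 18.4 kJ/mol.
Et at 60° is staggered. OH at 120° is gauche with Et at 60° (3.0). Total 3.0 kJ/mol.
Et at 120° is eclipsed. H at 0° is eclipsed with H at 0° (4.6); OH at 120° is eclipsed with Et at 120° (9.1); H at 240° is eclipsed with H at 240° (4.6). Total 18.3 kJ/mol.
Et at 180° is staggered. OH at 120° is gauche with Et at 180° (3.0). Total 3.0 kJ/mol.
Et at 240° is eclipsed. H at 0° is eclipsed with H at 0° (4.6); OH at 120° is eclipsed with H at 120° (5.6); H at 240° is eclipsed with Et at 240° (8.2). Total 18.4 kJ/mol.
Et at 300° (staggered): no non-H gauche contacts → 0.0 kJ/mol.
Max at 0° (18.4 kJ/mol), min at 300° (0.0 kJ/mol); barrier = 18.4 kJ/mol.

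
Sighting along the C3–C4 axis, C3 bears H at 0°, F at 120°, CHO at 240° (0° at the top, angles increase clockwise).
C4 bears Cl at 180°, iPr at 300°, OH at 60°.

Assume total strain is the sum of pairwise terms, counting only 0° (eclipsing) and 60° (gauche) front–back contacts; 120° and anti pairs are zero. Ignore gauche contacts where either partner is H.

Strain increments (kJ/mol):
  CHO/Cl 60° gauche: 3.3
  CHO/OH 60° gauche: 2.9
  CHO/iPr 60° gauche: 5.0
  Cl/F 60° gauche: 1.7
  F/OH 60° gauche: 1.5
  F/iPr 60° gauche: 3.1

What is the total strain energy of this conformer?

This conformer (staggered): F–Cl gauche, F–OH gauche, CHO–Cl gauche, CHO–iPr gauche; 1.7 + 1.5 + 3.3 + 5.0 = 11.5 kJ/mol.

11.5 kJ/mol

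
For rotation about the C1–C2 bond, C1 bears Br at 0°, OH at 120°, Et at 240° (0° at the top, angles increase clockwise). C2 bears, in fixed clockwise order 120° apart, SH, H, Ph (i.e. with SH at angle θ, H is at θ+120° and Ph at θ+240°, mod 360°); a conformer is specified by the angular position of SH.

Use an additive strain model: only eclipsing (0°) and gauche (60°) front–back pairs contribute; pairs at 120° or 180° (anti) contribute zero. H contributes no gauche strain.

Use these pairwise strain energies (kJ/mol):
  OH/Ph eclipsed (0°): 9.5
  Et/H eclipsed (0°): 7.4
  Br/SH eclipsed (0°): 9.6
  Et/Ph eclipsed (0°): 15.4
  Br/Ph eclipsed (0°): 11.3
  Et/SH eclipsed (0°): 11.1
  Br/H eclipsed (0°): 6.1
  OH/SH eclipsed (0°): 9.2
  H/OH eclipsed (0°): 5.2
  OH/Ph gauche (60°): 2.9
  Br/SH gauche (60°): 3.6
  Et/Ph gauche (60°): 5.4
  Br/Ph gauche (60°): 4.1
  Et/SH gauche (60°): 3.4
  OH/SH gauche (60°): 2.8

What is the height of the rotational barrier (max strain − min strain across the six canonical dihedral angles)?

SH at 0° (eclipsed): Br(0°)/SH(0°) eclipsed 9.6; OH(120°)/H(120°) eclipsed 5.2; Et(240°)/Ph(240°) eclipsed 15.4 → 30.2 kJ/mol.
SH at 60° (staggered): Br(0°)/SH(60°) gauche 3.6; Br(0°)/Ph(300°) gauche 4.1; OH(120°)/SH(60°) gauche 2.8; Et(240°)/Ph(300°) gauche 5.4 → 15.9 kJ/mol.
SH at 120° (eclipsed): Br(0°)/Ph(0°) eclipsed 11.3; OH(120°)/SH(120°) eclipsed 9.2; Et(240°)/H(240°) eclipsed 7.4 → 27.9 kJ/mol.
SH at 180° (staggered): Br(0°)/Ph(60°) gauche 4.1; OH(120°)/SH(180°) gauche 2.8; OH(120°)/Ph(60°) gauche 2.9; Et(240°)/SH(180°) gauche 3.4 → 13.2 kJ/mol.
SH at 240° (eclipsed): Br(0°)/H(0°) eclipsed 6.1; OH(120°)/Ph(120°) eclipsed 9.5; Et(240°)/SH(240°) eclipsed 11.1 → 26.7 kJ/mol.
SH at 300° (staggered): Br(0°)/SH(300°) gauche 3.6; OH(120°)/Ph(180°) gauche 2.9; Et(240°)/SH(300°) gauche 3.4; Et(240°)/Ph(180°) gauche 5.4 → 15.3 kJ/mol.
Max at 0° (30.2 kJ/mol), min at 180° (13.2 kJ/mol); barrier = 17.0 kJ/mol.

17.0 kJ/mol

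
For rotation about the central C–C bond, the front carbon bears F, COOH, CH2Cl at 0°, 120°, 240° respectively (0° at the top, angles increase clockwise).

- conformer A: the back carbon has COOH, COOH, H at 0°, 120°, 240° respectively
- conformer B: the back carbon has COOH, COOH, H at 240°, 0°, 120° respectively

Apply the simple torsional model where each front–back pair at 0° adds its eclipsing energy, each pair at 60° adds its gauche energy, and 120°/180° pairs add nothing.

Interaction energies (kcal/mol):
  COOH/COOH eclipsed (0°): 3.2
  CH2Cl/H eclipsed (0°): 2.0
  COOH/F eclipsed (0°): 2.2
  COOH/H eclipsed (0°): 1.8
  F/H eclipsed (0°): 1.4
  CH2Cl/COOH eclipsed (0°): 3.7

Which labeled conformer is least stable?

A (eclipsed): F–COOH eclipsed, COOH–COOH eclipsed, CH2Cl–H eclipsed; 2.2 + 3.2 + 2.0 = 7.4 kcal/mol.
B (eclipsed): F–COOH eclipsed, COOH–H eclipsed, CH2Cl–COOH eclipsed; 2.2 + 1.8 + 3.7 = 7.7 kcal/mol.
B has the highest total (7.7 kcal/mol).

B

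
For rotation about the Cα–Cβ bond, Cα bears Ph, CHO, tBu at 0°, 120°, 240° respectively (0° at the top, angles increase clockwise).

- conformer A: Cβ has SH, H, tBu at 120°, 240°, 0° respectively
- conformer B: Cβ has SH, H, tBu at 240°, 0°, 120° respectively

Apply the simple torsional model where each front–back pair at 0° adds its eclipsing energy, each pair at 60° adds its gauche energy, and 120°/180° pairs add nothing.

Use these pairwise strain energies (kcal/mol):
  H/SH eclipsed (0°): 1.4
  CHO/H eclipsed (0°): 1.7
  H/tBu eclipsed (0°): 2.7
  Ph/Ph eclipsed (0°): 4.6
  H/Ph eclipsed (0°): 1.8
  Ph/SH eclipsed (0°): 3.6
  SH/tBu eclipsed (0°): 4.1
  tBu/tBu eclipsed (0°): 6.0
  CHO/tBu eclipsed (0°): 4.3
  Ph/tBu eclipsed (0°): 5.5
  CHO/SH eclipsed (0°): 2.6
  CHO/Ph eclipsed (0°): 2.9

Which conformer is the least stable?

A (eclipsed): Ph–tBu eclipsed, CHO–SH eclipsed, tBu–H eclipsed; 5.5 + 2.6 + 2.7 = 10.8 kcal/mol.
B (eclipsed): Ph–H eclipsed, CHO–tBu eclipsed, tBu–SH eclipsed; 1.8 + 4.3 + 4.1 = 10.2 kcal/mol.
A has the highest total (10.8 kcal/mol).

A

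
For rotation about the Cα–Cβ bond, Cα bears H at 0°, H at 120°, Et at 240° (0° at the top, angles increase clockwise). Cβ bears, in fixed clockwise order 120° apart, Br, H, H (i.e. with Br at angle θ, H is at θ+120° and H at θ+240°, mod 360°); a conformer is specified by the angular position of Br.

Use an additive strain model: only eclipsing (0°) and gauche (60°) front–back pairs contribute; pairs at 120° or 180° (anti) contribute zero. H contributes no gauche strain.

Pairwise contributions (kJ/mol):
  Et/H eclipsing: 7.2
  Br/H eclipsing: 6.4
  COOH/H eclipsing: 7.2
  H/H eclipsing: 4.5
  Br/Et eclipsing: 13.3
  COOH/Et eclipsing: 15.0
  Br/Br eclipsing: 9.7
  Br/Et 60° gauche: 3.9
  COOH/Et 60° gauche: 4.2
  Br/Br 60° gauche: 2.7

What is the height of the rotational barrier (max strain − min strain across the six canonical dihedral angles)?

Br at 0° (eclipsed): H(0°)/Br(0°) eclipsed 6.4; H(120°)/H(120°) eclipsed 4.5; Et(240°)/H(240°) eclipsed 7.2 → 18.1 kJ/mol.
Br at 60° (staggered): no non-H gauche contacts → 0.0 kJ/mol.
Br at 120° (eclipsed): H(0°)/H(0°) eclipsed 4.5; H(120°)/Br(120°) eclipsed 6.4; Et(240°)/H(240°) eclipsed 7.2 → 18.1 kJ/mol.
Br at 180° (staggered): Et(240°)/Br(180°) gauche 3.9 → 3.9 kJ/mol.
Br at 240° (eclipsed): H(0°)/H(0°) eclipsed 4.5; H(120°)/H(120°) eclipsed 4.5; Et(240°)/Br(240°) eclipsed 13.3 → 22.3 kJ/mol.
Br at 300° (staggered): Et(240°)/Br(300°) gauche 3.9 → 3.9 kJ/mol.
Max at 240° (22.3 kJ/mol), min at 60° (0.0 kJ/mol); barrier = 22.3 kJ/mol.

22.3 kJ/mol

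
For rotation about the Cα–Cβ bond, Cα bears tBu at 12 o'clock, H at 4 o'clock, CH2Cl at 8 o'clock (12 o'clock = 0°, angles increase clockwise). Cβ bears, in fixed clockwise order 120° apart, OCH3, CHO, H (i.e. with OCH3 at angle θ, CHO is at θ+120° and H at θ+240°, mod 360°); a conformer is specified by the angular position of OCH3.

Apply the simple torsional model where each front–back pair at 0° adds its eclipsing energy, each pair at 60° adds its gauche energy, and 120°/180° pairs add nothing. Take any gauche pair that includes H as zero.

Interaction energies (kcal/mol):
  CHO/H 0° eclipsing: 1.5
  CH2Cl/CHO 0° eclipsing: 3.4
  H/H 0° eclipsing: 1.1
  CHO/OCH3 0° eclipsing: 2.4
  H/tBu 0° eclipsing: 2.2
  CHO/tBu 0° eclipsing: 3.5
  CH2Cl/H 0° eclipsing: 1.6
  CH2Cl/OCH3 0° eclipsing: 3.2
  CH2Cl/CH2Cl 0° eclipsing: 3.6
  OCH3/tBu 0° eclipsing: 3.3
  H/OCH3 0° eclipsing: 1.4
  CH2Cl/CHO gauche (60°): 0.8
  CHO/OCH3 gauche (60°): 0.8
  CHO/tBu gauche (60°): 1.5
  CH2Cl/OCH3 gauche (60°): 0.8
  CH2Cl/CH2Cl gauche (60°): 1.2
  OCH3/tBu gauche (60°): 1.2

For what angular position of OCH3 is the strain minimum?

OCH3 at 0° (eclipsed): tBu(0°)/OCH3(0°) eclipsed 3.3; H(120°)/CHO(120°) eclipsed 1.5; CH2Cl(240°)/H(240°) eclipsed 1.6 → 6.4 kcal/mol.
OCH3 at 60° (staggered): tBu(0°)/OCH3(60°) gauche 1.2; CH2Cl(240°)/CHO(180°) gauche 0.8 → 2.0 kcal/mol.
OCH3 at 120° (eclipsed): tBu(0°)/H(0°) eclipsed 2.2; H(120°)/OCH3(120°) eclipsed 1.4; CH2Cl(240°)/CHO(240°) eclipsed 3.4 → 7.0 kcal/mol.
OCH3 at 180° (staggered): tBu(0°)/CHO(300°) gauche 1.5; CH2Cl(240°)/OCH3(180°) gauche 0.8; CH2Cl(240°)/CHO(300°) gauche 0.8 → 3.1 kcal/mol.
OCH3 at 240° (eclipsed): tBu(0°)/CHO(0°) eclipsed 3.5; H(120°)/H(120°) eclipsed 1.1; CH2Cl(240°)/OCH3(240°) eclipsed 3.2 → 7.8 kcal/mol.
OCH3 at 300° (staggered): tBu(0°)/OCH3(300°) gauche 1.2; tBu(0°)/CHO(60°) gauche 1.5; CH2Cl(240°)/OCH3(300°) gauche 0.8 → 3.5 kcal/mol.
The minimum (2.0 kcal/mol) occurs with OCH3 at 60°.

60°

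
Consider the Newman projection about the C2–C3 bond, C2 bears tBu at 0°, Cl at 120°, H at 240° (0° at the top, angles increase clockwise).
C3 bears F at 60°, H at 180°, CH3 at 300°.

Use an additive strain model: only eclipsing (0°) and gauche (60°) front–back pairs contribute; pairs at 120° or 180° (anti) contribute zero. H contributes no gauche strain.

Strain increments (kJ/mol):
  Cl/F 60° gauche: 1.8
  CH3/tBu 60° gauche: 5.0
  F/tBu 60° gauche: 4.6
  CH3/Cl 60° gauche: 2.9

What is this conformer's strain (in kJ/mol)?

11.4 kJ/mol

This conformer is staggered. tBu at 0° is gauche with F at 60° (4.6); tBu at 0° is gauche with CH3 at 300° (5.0); Cl at 120° is gauche with F at 60° (1.8). Total 11.4 kJ/mol.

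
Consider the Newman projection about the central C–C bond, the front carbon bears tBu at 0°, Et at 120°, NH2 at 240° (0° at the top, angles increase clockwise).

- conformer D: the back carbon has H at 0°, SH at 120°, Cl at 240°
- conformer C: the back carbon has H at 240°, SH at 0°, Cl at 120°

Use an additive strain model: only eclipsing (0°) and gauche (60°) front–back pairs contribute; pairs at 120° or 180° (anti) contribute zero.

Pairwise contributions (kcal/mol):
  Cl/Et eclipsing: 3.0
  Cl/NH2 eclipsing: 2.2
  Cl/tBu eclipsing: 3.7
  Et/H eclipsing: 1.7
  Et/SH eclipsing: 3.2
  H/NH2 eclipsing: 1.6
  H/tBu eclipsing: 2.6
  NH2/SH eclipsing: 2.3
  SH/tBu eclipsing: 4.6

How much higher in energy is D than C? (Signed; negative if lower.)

-1.2 kcal/mol

D (eclipsed): tBu(0°)/H(0°) eclipsed 2.6; Et(120°)/SH(120°) eclipsed 3.2; NH2(240°)/Cl(240°) eclipsed 2.2 → 8.0 kcal/mol.
C (eclipsed): tBu(0°)/SH(0°) eclipsed 4.6; Et(120°)/Cl(120°) eclipsed 3.0; NH2(240°)/H(240°) eclipsed 1.6 → 9.2 kcal/mol.
E(D) − E(C) = 8.0 − 9.2 = -1.2 kcal/mol.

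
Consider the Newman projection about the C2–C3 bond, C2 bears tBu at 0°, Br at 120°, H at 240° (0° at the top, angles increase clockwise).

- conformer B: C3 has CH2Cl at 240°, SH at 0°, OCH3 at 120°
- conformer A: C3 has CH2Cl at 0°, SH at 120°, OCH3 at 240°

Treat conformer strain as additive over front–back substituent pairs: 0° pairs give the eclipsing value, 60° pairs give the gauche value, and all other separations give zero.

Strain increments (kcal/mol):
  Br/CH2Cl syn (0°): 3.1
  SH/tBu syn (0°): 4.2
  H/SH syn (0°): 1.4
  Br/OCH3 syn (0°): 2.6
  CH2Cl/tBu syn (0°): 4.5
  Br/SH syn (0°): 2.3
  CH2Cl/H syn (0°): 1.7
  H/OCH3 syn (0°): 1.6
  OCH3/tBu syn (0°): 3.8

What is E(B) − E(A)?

+0.1 kcal/mol

B (eclipsed): tBu(0°)/SH(0°) eclipsed 4.2; Br(120°)/OCH3(120°) eclipsed 2.6; H(240°)/CH2Cl(240°) eclipsed 1.7 → 8.5 kcal/mol.
A (eclipsed): tBu(0°)/CH2Cl(0°) eclipsed 4.5; Br(120°)/SH(120°) eclipsed 2.3; H(240°)/OCH3(240°) eclipsed 1.6 → 8.4 kcal/mol.
E(B) − E(A) = 8.5 − 8.4 = +0.1 kcal/mol.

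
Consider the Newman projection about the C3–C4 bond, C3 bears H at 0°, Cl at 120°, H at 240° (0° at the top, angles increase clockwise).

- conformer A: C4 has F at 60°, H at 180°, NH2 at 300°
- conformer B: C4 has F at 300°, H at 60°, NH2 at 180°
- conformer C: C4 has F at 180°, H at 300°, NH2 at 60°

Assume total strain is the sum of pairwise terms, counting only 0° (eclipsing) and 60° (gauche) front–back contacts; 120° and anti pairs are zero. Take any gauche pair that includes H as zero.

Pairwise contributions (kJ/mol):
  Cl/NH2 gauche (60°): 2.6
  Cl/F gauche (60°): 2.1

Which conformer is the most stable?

A

A (staggered): Cl–F gauche; 2.1 = 2.1 kJ/mol.
B (staggered): Cl–NH2 gauche; 2.6 = 2.6 kJ/mol.
C (staggered): Cl–F gauche, Cl–NH2 gauche; 2.1 + 2.6 = 4.7 kJ/mol.
A has the lowest total (2.1 kJ/mol).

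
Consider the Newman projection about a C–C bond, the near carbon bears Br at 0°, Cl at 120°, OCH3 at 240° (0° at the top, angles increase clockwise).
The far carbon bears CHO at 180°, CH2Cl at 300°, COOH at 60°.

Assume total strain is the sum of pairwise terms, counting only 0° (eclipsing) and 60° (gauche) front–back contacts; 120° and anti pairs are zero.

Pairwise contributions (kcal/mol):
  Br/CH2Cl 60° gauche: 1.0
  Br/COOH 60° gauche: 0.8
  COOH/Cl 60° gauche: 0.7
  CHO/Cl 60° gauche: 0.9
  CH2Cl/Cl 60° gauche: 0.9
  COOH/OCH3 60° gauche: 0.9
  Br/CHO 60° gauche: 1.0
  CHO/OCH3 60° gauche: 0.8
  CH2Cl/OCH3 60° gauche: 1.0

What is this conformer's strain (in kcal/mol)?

This conformer (staggered): Br–CH2Cl gauche, Br–COOH gauche, Cl–CHO gauche, Cl–COOH gauche, OCH3–CHO gauche, OCH3–CH2Cl gauche; 1.0 + 0.8 + 0.9 + 0.7 + 0.8 + 1.0 = 5.2 kcal/mol.

5.2 kcal/mol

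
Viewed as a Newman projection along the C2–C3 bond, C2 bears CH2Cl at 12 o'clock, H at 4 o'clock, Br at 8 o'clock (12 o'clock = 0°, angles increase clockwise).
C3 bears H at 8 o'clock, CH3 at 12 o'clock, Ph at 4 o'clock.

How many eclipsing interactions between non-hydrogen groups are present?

1

Non-H eclipsing pairs: CH2Cl(0°)/CH3(0°) — 1 interaction.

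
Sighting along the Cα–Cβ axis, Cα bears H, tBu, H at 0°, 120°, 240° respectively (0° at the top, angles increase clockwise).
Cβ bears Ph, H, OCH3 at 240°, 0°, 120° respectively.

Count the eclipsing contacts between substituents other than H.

Non-H eclipsing pairs: tBu(120°)/OCH3(120°) — 1 interaction.

1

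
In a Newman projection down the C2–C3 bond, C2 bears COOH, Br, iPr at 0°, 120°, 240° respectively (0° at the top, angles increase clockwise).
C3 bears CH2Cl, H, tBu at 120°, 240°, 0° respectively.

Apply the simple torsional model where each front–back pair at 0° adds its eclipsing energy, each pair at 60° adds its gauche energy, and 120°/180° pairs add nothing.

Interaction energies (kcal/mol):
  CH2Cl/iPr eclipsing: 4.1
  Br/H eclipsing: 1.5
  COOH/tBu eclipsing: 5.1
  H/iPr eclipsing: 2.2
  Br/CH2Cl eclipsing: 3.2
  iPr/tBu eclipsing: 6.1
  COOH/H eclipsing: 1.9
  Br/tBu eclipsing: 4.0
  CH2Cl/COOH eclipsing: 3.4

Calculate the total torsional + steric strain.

10.5 kcal/mol

This conformer (eclipsed): COOH–tBu eclipsed, Br–CH2Cl eclipsed, iPr–H eclipsed; 5.1 + 3.2 + 2.2 = 10.5 kcal/mol.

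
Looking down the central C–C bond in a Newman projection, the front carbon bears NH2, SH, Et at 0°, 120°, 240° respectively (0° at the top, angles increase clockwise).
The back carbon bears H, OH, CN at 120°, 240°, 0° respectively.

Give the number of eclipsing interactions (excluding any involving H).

2

Non-H eclipsing pairs: NH2(0°)/CN(0°); Et(240°)/OH(240°) — 2 interactions.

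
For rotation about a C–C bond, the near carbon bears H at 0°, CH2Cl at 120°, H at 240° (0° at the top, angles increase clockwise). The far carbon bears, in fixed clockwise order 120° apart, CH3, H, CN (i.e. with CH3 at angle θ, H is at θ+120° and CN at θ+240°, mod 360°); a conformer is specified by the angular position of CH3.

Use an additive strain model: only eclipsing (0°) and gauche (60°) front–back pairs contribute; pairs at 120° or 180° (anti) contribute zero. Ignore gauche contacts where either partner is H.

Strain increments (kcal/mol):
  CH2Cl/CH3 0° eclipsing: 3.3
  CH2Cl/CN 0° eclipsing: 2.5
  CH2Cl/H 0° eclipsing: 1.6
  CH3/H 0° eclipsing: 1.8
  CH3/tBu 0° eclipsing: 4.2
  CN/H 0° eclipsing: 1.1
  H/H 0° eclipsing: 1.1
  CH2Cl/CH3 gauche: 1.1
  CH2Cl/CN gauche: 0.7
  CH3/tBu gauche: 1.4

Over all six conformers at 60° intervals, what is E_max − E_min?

4.8 kcal/mol

CH3 at 0° (eclipsed): H(0°)/CH3(0°) eclipsed 1.8; CH2Cl(120°)/H(120°) eclipsed 1.6; H(240°)/CN(240°) eclipsed 1.1 → 4.5 kcal/mol.
CH3 at 60° (staggered): CH2Cl(120°)/CH3(60°) gauche 1.1 → 1.1 kcal/mol.
CH3 at 120° (eclipsed): H(0°)/CN(0°) eclipsed 1.1; CH2Cl(120°)/CH3(120°) eclipsed 3.3; H(240°)/H(240°) eclipsed 1.1 → 5.5 kcal/mol.
CH3 at 180° (staggered): CH2Cl(120°)/CH3(180°) gauche 1.1; CH2Cl(120°)/CN(60°) gauche 0.7 → 1.8 kcal/mol.
CH3 at 240° (eclipsed): H(0°)/H(0°) eclipsed 1.1; CH2Cl(120°)/CN(120°) eclipsed 2.5; H(240°)/CH3(240°) eclipsed 1.8 → 5.4 kcal/mol.
CH3 at 300° (staggered): CH2Cl(120°)/CN(180°) gauche 0.7 → 0.7 kcal/mol.
Max at 120° (5.5 kcal/mol), min at 300° (0.7 kcal/mol); barrier = 4.8 kcal/mol.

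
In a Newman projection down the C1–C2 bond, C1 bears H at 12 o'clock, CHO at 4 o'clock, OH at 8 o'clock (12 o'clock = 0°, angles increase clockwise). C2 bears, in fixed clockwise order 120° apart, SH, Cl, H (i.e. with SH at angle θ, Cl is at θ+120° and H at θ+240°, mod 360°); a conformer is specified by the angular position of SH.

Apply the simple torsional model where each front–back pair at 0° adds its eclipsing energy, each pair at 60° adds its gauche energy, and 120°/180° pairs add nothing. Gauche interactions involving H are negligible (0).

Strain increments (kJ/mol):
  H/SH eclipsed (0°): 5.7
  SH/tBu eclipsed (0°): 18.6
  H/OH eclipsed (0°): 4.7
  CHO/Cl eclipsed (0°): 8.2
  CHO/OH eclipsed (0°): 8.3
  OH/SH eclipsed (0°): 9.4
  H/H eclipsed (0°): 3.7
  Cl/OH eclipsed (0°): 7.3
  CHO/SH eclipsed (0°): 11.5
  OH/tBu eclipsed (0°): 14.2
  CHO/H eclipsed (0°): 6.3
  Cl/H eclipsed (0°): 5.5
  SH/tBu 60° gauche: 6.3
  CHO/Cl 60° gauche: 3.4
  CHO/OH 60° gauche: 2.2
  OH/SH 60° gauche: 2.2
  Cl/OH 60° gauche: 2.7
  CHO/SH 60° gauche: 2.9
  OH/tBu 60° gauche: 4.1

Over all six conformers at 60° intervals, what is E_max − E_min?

SH at 0° (eclipsed): H–SH eclipsed, CHO–Cl eclipsed, OH–H eclipsed; 5.7 + 8.2 + 4.7 = 18.6 kJ/mol.
SH at 60° (staggered): CHO–SH gauche, CHO–Cl gauche, OH–Cl gauche; 2.9 + 3.4 + 2.7 = 9.0 kJ/mol.
SH at 120° (eclipsed): H–H eclipsed, CHO–SH eclipsed, OH–Cl eclipsed; 3.7 + 11.5 + 7.3 = 22.5 kJ/mol.
SH at 180° (staggered): CHO–SH gauche, OH–SH gauche, OH–Cl gauche; 2.9 + 2.2 + 2.7 = 7.8 kJ/mol.
SH at 240° (eclipsed): H–Cl eclipsed, CHO–H eclipsed, OH–SH eclipsed; 5.5 + 6.3 + 9.4 = 21.2 kJ/mol.
SH at 300° (staggered): CHO–Cl gauche, OH–SH gauche; 3.4 + 2.2 = 5.6 kJ/mol.
Max at 120° (22.5 kJ/mol), min at 300° (5.6 kJ/mol); barrier = 16.9 kJ/mol.

16.9 kJ/mol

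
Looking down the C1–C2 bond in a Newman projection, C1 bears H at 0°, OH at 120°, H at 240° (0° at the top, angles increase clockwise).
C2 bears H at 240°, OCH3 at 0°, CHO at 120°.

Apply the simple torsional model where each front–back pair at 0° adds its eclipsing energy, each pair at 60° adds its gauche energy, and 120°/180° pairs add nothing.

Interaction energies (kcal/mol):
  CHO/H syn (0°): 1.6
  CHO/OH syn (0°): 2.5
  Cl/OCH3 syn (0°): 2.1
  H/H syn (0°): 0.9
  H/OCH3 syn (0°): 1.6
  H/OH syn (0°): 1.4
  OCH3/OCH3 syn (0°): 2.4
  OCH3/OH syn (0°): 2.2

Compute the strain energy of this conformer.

This conformer (eclipsed): H(0°)/OCH3(0°) eclipsed 1.6; OH(120°)/CHO(120°) eclipsed 2.5; H(240°)/H(240°) eclipsed 0.9 → 5.0 kcal/mol.

5.0 kcal/mol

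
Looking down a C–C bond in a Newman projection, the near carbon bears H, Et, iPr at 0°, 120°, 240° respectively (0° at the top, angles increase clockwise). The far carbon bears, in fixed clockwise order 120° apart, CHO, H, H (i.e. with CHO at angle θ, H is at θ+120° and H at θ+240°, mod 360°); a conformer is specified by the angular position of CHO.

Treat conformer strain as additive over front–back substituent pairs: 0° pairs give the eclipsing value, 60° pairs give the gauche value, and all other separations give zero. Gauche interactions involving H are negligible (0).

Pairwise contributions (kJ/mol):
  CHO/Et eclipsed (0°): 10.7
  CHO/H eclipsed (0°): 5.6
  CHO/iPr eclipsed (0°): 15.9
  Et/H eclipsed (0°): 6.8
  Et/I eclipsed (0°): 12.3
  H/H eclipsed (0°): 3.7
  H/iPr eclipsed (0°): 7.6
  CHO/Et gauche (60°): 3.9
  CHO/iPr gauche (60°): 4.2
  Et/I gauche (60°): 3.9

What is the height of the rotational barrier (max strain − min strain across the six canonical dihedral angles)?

CHO at 0° is eclipsed. H at 0° is eclipsed with CHO at 0° (5.6); Et at 120° is eclipsed with H at 120° (6.8); iPr at 240° is eclipsed with H at 240° (7.6). Total 20.0 kJ/mol.
CHO at 60° is staggered. Et at 120° is gauche with CHO at 60° (3.9). Total 3.9 kJ/mol.
CHO at 120° is eclipsed. H at 0° is eclipsed with H at 0° (3.7); Et at 120° is eclipsed with CHO at 120° (10.7); iPr at 240° is eclipsed with H at 240° (7.6). Total 22.0 kJ/mol.
CHO at 180° is staggered. Et at 120° is gauche with CHO at 180° (3.9); iPr at 240° is gauche with CHO at 180° (4.2). Total 8.1 kJ/mol.
CHO at 240° is eclipsed. H at 0° is eclipsed with H at 0° (3.7); Et at 120° is eclipsed with H at 120° (6.8); iPr at 240° is eclipsed with CHO at 240° (15.9). Total 26.4 kJ/mol.
CHO at 300° is staggered. iPr at 240° is gauche with CHO at 300° (4.2). Total 4.2 kJ/mol.
Max at 240° (26.4 kJ/mol), min at 60° (3.9 kJ/mol); barrier = 22.5 kJ/mol.

22.5 kJ/mol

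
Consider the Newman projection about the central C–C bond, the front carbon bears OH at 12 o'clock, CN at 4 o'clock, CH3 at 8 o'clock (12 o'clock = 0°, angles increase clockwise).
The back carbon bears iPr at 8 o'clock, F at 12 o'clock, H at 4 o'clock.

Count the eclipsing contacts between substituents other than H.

Non-H eclipsing pairs: OH(0°)/F(0°); CH3(240°)/iPr(240°) — 2 interactions.

2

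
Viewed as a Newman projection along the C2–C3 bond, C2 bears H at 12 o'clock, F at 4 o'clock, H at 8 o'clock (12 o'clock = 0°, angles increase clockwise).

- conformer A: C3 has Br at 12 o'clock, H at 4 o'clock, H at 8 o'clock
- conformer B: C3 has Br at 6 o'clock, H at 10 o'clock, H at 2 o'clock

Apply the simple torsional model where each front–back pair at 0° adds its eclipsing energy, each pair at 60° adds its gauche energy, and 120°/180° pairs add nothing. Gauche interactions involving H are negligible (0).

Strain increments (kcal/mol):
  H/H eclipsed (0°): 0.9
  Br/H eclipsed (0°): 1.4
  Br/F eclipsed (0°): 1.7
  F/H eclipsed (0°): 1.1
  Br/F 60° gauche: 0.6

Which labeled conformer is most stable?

B

A (eclipsed): H–Br eclipsed, F–H eclipsed, H–H eclipsed; 1.4 + 1.1 + 0.9 = 3.4 kcal/mol.
B (staggered): F–Br gauche; 0.6 = 0.6 kcal/mol.
B has the lowest total (0.6 kcal/mol).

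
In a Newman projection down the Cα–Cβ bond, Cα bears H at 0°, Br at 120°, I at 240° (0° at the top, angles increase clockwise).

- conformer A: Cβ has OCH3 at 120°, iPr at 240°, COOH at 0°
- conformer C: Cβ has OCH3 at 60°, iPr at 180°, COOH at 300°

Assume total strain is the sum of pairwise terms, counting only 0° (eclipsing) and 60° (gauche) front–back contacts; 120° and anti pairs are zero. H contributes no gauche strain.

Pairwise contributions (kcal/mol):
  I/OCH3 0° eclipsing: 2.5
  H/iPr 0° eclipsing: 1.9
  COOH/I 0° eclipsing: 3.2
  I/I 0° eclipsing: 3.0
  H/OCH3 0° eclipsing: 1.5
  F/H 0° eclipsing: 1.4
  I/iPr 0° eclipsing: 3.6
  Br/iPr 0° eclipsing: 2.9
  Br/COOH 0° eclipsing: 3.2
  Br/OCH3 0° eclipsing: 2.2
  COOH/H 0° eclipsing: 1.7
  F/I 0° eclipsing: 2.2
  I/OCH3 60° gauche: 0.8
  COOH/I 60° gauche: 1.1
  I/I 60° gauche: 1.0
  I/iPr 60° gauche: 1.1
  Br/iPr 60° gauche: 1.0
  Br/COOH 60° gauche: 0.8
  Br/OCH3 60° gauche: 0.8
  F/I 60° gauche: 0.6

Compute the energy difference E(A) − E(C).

A (eclipsed): H(0°)/COOH(0°) eclipsed 1.7; Br(120°)/OCH3(120°) eclipsed 2.2; I(240°)/iPr(240°) eclipsed 3.6 → 7.5 kcal/mol.
C (staggered): Br(120°)/OCH3(60°) gauche 0.8; Br(120°)/iPr(180°) gauche 1.0; I(240°)/iPr(180°) gauche 1.1; I(240°)/COOH(300°) gauche 1.1 → 4.0 kcal/mol.
E(A) − E(C) = 7.5 − 4.0 = +3.5 kcal/mol.

+3.5 kcal/mol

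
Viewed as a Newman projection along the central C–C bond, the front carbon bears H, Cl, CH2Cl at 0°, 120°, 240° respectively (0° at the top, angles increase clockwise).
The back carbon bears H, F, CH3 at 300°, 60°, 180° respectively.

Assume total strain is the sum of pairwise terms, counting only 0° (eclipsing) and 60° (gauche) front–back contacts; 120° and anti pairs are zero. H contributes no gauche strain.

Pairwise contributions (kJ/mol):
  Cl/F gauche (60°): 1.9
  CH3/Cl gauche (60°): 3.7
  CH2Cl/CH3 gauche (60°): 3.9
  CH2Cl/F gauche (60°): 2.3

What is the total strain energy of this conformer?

This conformer (staggered): Cl(120°)/F(60°) gauche 1.9; Cl(120°)/CH3(180°) gauche 3.7; CH2Cl(240°)/CH3(180°) gauche 3.9 → 9.5 kJ/mol.

9.5 kJ/mol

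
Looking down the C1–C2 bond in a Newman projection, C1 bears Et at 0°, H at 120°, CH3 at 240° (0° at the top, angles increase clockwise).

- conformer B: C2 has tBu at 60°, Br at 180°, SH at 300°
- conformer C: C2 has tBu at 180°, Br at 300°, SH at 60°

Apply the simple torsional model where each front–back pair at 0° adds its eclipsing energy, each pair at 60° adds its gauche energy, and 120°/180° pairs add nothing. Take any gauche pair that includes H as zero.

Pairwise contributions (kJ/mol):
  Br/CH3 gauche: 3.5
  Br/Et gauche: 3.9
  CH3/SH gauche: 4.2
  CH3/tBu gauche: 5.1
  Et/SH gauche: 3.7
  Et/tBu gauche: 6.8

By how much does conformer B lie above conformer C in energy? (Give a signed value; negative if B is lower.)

B (staggered): Et–tBu gauche, Et–SH gauche, CH3–Br gauche, CH3–SH gauche; 6.8 + 3.7 + 3.5 + 4.2 = 18.2 kJ/mol.
C (staggered): Et–Br gauche, Et–SH gauche, CH3–tBu gauche, CH3–Br gauche; 3.9 + 3.7 + 5.1 + 3.5 = 16.2 kJ/mol.
E(B) − E(C) = 18.2 − 16.2 = +2.0 kJ/mol.

+2.0 kJ/mol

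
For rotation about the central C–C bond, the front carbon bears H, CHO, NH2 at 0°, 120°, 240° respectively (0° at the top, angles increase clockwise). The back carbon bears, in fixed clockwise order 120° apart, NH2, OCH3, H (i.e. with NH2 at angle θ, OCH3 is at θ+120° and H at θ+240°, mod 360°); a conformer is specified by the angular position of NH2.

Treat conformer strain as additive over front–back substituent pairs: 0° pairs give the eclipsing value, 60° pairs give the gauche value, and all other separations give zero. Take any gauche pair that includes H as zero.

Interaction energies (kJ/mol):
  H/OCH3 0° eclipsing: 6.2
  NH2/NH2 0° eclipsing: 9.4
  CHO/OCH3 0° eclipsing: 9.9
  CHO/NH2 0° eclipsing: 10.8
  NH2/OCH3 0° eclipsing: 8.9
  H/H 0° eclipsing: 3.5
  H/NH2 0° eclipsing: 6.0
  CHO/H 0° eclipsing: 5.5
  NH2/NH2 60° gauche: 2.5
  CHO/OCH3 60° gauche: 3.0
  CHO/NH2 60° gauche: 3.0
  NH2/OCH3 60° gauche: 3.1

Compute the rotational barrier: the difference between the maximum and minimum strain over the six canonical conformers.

NH2 at 0° (eclipsed): H(0°)/NH2(0°) eclipsed 6.0; CHO(120°)/OCH3(120°) eclipsed 9.9; NH2(240°)/H(240°) eclipsed 6.0 → 21.9 kJ/mol.
NH2 at 60° (staggered): CHO(120°)/NH2(60°) gauche 3.0; CHO(120°)/OCH3(180°) gauche 3.0; NH2(240°)/OCH3(180°) gauche 3.1 → 9.1 kJ/mol.
NH2 at 120° (eclipsed): H(0°)/H(0°) eclipsed 3.5; CHO(120°)/NH2(120°) eclipsed 10.8; NH2(240°)/OCH3(240°) eclipsed 8.9 → 23.2 kJ/mol.
NH2 at 180° (staggered): CHO(120°)/NH2(180°) gauche 3.0; NH2(240°)/NH2(180°) gauche 2.5; NH2(240°)/OCH3(300°) gauche 3.1 → 8.6 kJ/mol.
NH2 at 240° (eclipsed): H(0°)/OCH3(0°) eclipsed 6.2; CHO(120°)/H(120°) eclipsed 5.5; NH2(240°)/NH2(240°) eclipsed 9.4 → 21.1 kJ/mol.
NH2 at 300° (staggered): CHO(120°)/OCH3(60°) gauche 3.0; NH2(240°)/NH2(300°) gauche 2.5 → 5.5 kJ/mol.
Max at 120° (23.2 kJ/mol), min at 300° (5.5 kJ/mol); barrier = 17.7 kJ/mol.

17.7 kJ/mol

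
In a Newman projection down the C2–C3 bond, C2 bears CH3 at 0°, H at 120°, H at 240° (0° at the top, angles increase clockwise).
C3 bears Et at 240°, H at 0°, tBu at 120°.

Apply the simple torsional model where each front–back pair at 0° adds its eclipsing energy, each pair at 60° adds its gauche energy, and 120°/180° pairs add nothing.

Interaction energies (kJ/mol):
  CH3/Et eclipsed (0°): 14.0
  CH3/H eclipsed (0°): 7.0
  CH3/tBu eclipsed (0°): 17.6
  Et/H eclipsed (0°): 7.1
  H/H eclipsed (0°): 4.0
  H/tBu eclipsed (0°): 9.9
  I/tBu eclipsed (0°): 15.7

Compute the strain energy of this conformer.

This conformer is eclipsed. CH3 at 0° is eclipsed with H at 0° (7.0); H at 120° is eclipsed with tBu at 120° (9.9); H at 240° is eclipsed with Et at 240° (7.1). Total 24.0 kJ/mol.

24.0 kJ/mol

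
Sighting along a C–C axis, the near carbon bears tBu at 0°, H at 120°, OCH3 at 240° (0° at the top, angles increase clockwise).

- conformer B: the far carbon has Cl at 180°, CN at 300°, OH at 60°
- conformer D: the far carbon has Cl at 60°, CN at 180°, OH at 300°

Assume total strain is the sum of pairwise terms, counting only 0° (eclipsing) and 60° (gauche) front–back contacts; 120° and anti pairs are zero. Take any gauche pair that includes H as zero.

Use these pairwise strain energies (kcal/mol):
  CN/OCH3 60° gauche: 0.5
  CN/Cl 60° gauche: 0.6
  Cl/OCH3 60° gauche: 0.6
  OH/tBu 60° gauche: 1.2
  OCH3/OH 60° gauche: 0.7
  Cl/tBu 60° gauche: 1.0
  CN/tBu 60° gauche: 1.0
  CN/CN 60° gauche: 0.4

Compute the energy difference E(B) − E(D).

B (staggered): tBu–CN gauche, tBu–OH gauche, OCH3–Cl gauche, OCH3–CN gauche; 1.0 + 1.2 + 0.6 + 0.5 = 3.3 kcal/mol.
D (staggered): tBu–Cl gauche, tBu–OH gauche, OCH3–CN gauche, OCH3–OH gauche; 1.0 + 1.2 + 0.5 + 0.7 = 3.4 kcal/mol.
E(B) − E(D) = 3.3 − 3.4 = -0.1 kcal/mol.

-0.1 kcal/mol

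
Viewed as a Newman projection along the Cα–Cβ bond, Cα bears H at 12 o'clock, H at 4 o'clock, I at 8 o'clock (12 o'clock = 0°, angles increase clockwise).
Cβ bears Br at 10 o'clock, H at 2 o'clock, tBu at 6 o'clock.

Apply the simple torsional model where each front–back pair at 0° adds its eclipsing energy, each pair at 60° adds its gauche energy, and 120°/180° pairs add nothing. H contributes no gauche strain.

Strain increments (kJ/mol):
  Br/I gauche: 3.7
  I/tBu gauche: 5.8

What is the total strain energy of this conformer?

This conformer (staggered): I(240°)/Br(300°) gauche 3.7; I(240°)/tBu(180°) gauche 5.8 → 9.5 kJ/mol.

9.5 kJ/mol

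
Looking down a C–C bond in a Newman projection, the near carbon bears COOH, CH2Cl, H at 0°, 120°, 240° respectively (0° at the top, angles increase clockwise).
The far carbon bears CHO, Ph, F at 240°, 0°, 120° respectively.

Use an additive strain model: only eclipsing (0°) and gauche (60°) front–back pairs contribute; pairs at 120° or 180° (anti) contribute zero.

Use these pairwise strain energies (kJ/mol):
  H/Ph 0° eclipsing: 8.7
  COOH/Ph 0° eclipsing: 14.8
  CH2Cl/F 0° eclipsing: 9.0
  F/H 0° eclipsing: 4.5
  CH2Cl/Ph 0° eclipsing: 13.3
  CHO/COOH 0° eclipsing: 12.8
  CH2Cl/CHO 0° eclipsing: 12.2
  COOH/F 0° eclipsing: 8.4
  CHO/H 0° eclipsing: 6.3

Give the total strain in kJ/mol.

30.1 kJ/mol

This conformer (eclipsed): COOH(0°)/Ph(0°) eclipsed 14.8; CH2Cl(120°)/F(120°) eclipsed 9.0; H(240°)/CHO(240°) eclipsed 6.3 → 30.1 kJ/mol.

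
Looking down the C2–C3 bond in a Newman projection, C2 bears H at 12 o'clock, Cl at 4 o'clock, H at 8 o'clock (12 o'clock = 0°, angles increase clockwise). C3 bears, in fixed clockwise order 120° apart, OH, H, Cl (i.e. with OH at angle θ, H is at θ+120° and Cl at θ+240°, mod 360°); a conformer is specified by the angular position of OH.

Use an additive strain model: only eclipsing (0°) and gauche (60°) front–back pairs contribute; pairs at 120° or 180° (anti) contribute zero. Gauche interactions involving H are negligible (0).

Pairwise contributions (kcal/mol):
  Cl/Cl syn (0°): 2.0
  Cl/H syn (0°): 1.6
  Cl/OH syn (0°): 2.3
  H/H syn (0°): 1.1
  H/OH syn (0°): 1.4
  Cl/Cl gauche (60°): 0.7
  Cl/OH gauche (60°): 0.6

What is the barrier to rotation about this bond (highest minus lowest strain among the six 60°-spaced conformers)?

4.4 kcal/mol

OH at 0° is eclipsed. H at 0° is eclipsed with OH at 0° (1.4); Cl at 120° is eclipsed with H at 120° (1.6); H at 240° is eclipsed with Cl at 240° (1.6). Total 4.6 kcal/mol.
OH at 60° is staggered. Cl at 120° is gauche with OH at 60° (0.6). Total 0.6 kcal/mol.
OH at 120° is eclipsed. H at 0° is eclipsed with Cl at 0° (1.6); Cl at 120° is eclipsed with OH at 120° (2.3); H at 240° is eclipsed with H at 240° (1.1). Total 5.0 kcal/mol.
OH at 180° is staggered. Cl at 120° is gauche with OH at 180° (0.6); Cl at 120° is gauche with Cl at 60° (0.7). Total 1.3 kcal/mol.
OH at 240° is eclipsed. H at 0° is eclipsed with H at 0° (1.1); Cl at 120° is eclipsed with Cl at 120° (2.0); H at 240° is eclipsed with OH at 240° (1.4). Total 4.5 kcal/mol.
OH at 300° is staggered. Cl at 120° is gauche with Cl at 180° (0.7). Total 0.7 kcal/mol.
Max at 120° (5.0 kcal/mol), min at 60° (0.6 kcal/mol); barrier = 4.4 kcal/mol.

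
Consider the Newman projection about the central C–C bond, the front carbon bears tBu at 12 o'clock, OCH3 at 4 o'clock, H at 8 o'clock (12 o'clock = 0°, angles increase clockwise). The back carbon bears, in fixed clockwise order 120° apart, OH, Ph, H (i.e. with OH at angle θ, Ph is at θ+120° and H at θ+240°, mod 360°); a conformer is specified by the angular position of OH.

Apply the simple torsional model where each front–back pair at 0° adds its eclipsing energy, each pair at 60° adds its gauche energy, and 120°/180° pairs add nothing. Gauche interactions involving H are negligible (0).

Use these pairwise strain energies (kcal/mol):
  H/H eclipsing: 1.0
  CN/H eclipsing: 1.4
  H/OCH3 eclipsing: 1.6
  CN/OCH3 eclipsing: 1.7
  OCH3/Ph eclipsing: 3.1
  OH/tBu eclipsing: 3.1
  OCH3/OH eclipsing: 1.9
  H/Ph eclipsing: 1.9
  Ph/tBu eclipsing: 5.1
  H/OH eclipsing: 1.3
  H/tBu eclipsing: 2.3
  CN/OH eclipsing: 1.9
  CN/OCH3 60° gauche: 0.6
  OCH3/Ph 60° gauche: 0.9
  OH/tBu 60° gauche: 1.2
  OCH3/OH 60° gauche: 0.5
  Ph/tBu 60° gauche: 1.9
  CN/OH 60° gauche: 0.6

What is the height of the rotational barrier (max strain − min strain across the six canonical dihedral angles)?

5.6 kcal/mol

OH at 0° is eclipsed. tBu at 0° is eclipsed with OH at 0° (3.1); OCH3 at 120° is eclipsed with Ph at 120° (3.1); H at 240° is eclipsed with H at 240° (1.0). Total 7.2 kcal/mol.
OH at 60° is staggered. tBu at 0° is gauche with OH at 60° (1.2); OCH3 at 120° is gauche with OH at 60° (0.5); OCH3 at 120° is gauche with Ph at 180° (0.9). Total 2.6 kcal/mol.
OH at 120° is eclipsed. tBu at 0° is eclipsed with H at 0° (2.3); OCH3 at 120° is eclipsed with OH at 120° (1.9); H at 240° is eclipsed with Ph at 240° (1.9). Total 6.1 kcal/mol.
OH at 180° is staggered. tBu at 0° is gauche with Ph at 300° (1.9); OCH3 at 120° is gauche with OH at 180° (0.5). Total 2.4 kcal/mol.
OH at 240° is eclipsed. tBu at 0° is eclipsed with Ph at 0° (5.1); OCH3 at 120° is eclipsed with H at 120° (1.6); H at 240° is eclipsed with OH at 240° (1.3). Total 8.0 kcal/mol.
OH at 300° is staggered. tBu at 0° is gauche with OH at 300° (1.2); tBu at 0° is gauche with Ph at 60° (1.9); OCH3 at 120° is gauche with Ph at 60° (0.9). Total 4.0 kcal/mol.
Max at 240° (8.0 kcal/mol), min at 180° (2.4 kcal/mol); barrier = 5.6 kcal/mol.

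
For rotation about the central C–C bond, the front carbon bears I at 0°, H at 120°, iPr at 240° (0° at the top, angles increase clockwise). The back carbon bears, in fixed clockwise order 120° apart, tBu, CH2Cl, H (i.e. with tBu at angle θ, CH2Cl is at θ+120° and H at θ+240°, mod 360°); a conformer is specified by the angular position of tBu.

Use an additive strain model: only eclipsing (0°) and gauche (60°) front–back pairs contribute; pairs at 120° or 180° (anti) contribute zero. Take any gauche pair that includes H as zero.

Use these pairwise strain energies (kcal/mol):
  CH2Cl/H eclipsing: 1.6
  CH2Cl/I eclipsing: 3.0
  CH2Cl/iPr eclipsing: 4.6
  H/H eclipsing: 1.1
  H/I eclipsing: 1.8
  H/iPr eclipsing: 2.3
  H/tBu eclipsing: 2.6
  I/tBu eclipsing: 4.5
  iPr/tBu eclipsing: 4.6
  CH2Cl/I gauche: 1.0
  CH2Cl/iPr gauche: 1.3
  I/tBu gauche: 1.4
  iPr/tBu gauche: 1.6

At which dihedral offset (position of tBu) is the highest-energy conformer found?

tBu at 0° is eclipsed. I at 0° is eclipsed with tBu at 0° (4.5); H at 120° is eclipsed with CH2Cl at 120° (1.6); iPr at 240° is eclipsed with H at 240° (2.3). Total 8.4 kcal/mol.
tBu at 60° is staggered. I at 0° is gauche with tBu at 60° (1.4); iPr at 240° is gauche with CH2Cl at 180° (1.3). Total 2.7 kcal/mol.
tBu at 120° is eclipsed. I at 0° is eclipsed with H at 0° (1.8); H at 120° is eclipsed with tBu at 120° (2.6); iPr at 240° is eclipsed with CH2Cl at 240° (4.6). Total 9.0 kcal/mol.
tBu at 180° is staggered. I at 0° is gauche with CH2Cl at 300° (1.0); iPr at 240° is gauche with tBu at 180° (1.6); iPr at 240° is gauche with CH2Cl at 300° (1.3). Total 3.9 kcal/mol.
tBu at 240° is eclipsed. I at 0° is eclipsed with CH2Cl at 0° (3.0); H at 120° is eclipsed with H at 120° (1.1); iPr at 240° is eclipsed with tBu at 240° (4.6). Total 8.7 kcal/mol.
tBu at 300° is staggered. I at 0° is gauche with tBu at 300° (1.4); I at 0° is gauche with CH2Cl at 60° (1.0); iPr at 240° is gauche with tBu at 300° (1.6). Total 4.0 kcal/mol.
The maximum (9.0 kcal/mol) occurs with tBu at 120°.

120°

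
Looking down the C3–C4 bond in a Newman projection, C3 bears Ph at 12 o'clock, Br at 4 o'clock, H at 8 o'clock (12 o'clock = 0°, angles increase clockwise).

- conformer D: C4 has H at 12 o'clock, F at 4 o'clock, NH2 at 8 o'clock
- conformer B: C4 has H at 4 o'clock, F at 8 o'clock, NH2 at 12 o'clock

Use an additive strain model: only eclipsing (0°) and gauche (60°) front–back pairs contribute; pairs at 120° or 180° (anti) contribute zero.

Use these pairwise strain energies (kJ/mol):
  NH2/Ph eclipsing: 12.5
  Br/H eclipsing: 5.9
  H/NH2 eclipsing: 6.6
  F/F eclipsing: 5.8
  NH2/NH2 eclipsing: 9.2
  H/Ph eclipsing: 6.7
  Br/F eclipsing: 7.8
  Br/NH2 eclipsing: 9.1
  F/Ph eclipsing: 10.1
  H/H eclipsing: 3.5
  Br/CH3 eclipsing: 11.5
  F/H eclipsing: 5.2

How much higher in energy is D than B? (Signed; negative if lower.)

-2.5 kJ/mol

D (eclipsed): Ph(0°)/H(0°) eclipsed 6.7; Br(120°)/F(120°) eclipsed 7.8; H(240°)/NH2(240°) eclipsed 6.6 → 21.1 kJ/mol.
B (eclipsed): Ph(0°)/NH2(0°) eclipsed 12.5; Br(120°)/H(120°) eclipsed 5.9; H(240°)/F(240°) eclipsed 5.2 → 23.6 kJ/mol.
E(D) − E(B) = 21.1 − 23.6 = -2.5 kJ/mol.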